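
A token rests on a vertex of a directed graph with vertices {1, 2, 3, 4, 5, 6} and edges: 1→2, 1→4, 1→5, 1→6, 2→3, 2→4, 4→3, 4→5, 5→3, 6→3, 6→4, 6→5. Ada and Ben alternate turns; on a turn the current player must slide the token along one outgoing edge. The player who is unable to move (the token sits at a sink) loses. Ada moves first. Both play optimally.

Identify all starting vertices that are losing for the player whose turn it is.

Positions with no move are L. A position that does have a move is losing for the player to move precisely when every available move leads to a winning position for the opponent. Fill in the labels:
Every edge goes from a vertex to one that appears earlier in the order 3, 5, 4, 6, 2, 1, so processing vertices in that order labels each vertex after all of its successors.
3: no outgoing edge → L
5: can move to 3, which is L ⇒ W
4: can move to 3, which is L ⇒ W
6: can move to 3, which is L ⇒ W
2: can move to 3, which is L ⇒ W
1: moves to 2(W), 6(W), 4(W), 5(W); every one is W ⇒ L
The losing starting vertices are exactly the entries labelled L in this table (2 of them).

1, 3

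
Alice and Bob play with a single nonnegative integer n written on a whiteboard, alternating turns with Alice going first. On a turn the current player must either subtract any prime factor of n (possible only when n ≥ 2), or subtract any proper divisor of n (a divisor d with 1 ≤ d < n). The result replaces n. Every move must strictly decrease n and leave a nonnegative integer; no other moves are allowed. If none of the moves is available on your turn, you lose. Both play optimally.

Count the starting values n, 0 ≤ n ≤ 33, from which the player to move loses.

8

Build the W/L table. Terminal = L. A non-terminal position is W if it has a move to some L; otherwise it is L.
n=0: no move → L
n=1: no move → L
n=2: →0(L), so W
n=3: →0(L), so W
n=4: →2(W), 3(W) — all W, so L
n=5: →0(L), so W
n=6: →4(L), so W
n=7: →0(L), so W
n=8: →4(L), so W
n=9: →6(W), 8(W) — all W, so L
n=10: →9(L), so W
n=11: →0(L), so W
n=12: →9(L), so W
n=13: →0(L), so W
n=14: →7(W), 12(W), 13(W) — all W, so L
n=15: →14(L), so W
n=16: →14(L), so W
n=17: →0(L), so W
n=18: →9(L), so W
n=19: →0(L), so W
n=20: →10(W), 15(W), 16(W), 18(W), 19(W) — all W, so L
n=21: →14(L), so W
n=22: →20(L), so W
n=23: →0(L), so W
n=24: →20(L), so W
n=25: →20(L), so W
n=26: →13(W), 24(W), 25(W) — all W, so L
n=27: →26(L), so W
n=28: →14(L), so W
n=29: →0(L), so W
n=30: →20(L), so W
n=31: →0(L), so W
n=32: →16(W), 24(W), 28(W), 30(W), 31(W) — all W, so L
n=33: →32(L), so W
L entries with 0 ≤ n ≤ 33: n = 0, 1, 4, 9, 14, 20, 26, 32; that makes 8.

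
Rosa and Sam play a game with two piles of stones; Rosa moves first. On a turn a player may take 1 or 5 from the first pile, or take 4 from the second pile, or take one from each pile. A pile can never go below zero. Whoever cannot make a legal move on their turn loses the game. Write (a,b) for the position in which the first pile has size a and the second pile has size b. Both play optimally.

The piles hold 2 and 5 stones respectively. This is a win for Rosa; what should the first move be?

Move to (1,5).

Use the standard recursion: the mover loses at a terminal position; elsewhere, the mover wins exactly when some move hands the opponent an L position.
No move ever increases a pile, so every position that can arise here has a ≤ 2 and b ≤ 5; it is enough to label the cells with 0 ≤ a ≤ 2 and 0 ≤ b ≤ 5.
Every move lowers a or b (never raises either), so fill the grid row by row in increasing a, and left to right within a row: each cell's successors are then already labelled.
      b=0  b=1  b=2  b=3  b=4  b=5
a=0:    L    L    L    L    W    W
a=1:    W    W    W    W    W    L
a=2:    L    L    L    L    W    W
Cells with no legal move (terminal, hence L): (0,0), (0,1), (0,2), (0,3).
The remaining L cells, each justified by listing all of its moves:
(1,5): moves to (0,5)(W), (1,1)(W), (0,4)(W); every one is W ⇒ L
(2,0): the only move is to (1,0)(W), a W ⇒ L
(2,1): moves to (1,1)(W), (1,0)(W); every one is W ⇒ L
(2,2): moves to (1,2)(W), (1,1)(W); every one is W ⇒ L
(2,3): moves to (1,3)(W), (1,2)(W); every one is W ⇒ L
Every other cell has at least one move into one of the L cells above, so it is W.
From (2,5), the L positions reachable in one move are: (1,5), (2,1). Any move reaching one of these is winning.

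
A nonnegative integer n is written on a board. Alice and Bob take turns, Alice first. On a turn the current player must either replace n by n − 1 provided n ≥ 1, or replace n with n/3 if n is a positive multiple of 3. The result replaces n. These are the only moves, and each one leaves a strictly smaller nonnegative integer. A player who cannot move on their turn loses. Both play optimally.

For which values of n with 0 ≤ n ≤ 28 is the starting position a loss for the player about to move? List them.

0, 2, 4, 7, 9, 11, 13, 15, 17, 19, 22, 24, 26, 28

Positions with no move are L. A position that does have a move is losing for the player to move precisely when every available move leads to a winning position for the opponent. Fill in the labels:
n=0: no move → L
n=1: can move to 0, which is L ⇒ W
n=2: the only move is to 1(W), a W ⇒ L
n=3: can move to 2, which is L ⇒ W
n=4: the only move is to 3(W), a W ⇒ L
n=5: can move to 4, which is L ⇒ W
n=6: can move to 2, which is L ⇒ W
n=7: the only move is to 6(W), a W ⇒ L
n=8: can move to 7, which is L ⇒ W
n=9: moves to 3(W), 8(W); every one is W ⇒ L
n=10: can move to 9, which is L ⇒ W
n=11: the only move is to 10(W), a W ⇒ L
n=12: can move to 4, which is L ⇒ W
n=13: the only move is to 12(W), a W ⇒ L
n=14: can move to 13, which is L ⇒ W
n=15: moves to 5(W), 14(W); every one is W ⇒ L
n=16: can move to 15, which is L ⇒ W
n=17: the only move is to 16(W), a W ⇒ L
n=18: can move to 17, which is L ⇒ W
n=19: the only move is to 18(W), a W ⇒ L
n=20: can move to 19, which is L ⇒ W
n=21: can move to 7, which is L ⇒ W
n=22: the only move is to 21(W), a W ⇒ L
n=23: can move to 22, which is L ⇒ W
n=24: moves to 8(W), 23(W); every one is W ⇒ L
n=25: can move to 24, which is L ⇒ W
n=26: the only move is to 25(W), a W ⇒ L
n=27: can move to 9, which is L ⇒ W
n=28: the only move is to 27(W), a W ⇒ L
Reading off the rows marked L gives the requested list; there are 14 such values of n.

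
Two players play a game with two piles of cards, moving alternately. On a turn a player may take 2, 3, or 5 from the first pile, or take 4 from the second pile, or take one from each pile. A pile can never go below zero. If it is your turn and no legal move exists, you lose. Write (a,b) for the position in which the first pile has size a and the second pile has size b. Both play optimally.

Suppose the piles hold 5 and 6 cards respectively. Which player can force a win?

Compute win/loss labels from the base case upward. A position with no move is L. Any other position is W if it can reach an L in one move, else L.
No move ever increases a pile, so every position that can arise here has a ≤ 5 and b ≤ 6; it is enough to label the cells with 0 ≤ a ≤ 5 and 0 ≤ b ≤ 6.
Every move lowers a or b (never raises either), so fill the grid row by row in increasing a, and left to right within a row: each cell's successors are then already labelled.
      b=0  b=1  b=2  b=3  b=4  b=5  b=6
a=0:    L    L    L    L    W    W    W
a=1:    L    W    W    W    W    L    L
a=2:    W    W    W    W    L    L    W
a=3:    W    W    W    W    L    W    W
a=4:    W    L    L    L    W    W    W
a=5:    W    W    W    W    W    W    L
Cells with no legal move (terminal, hence L): (0,0), (0,1), (0,2), (0,3), (1,0).
The remaining L cells, each justified by listing all of its moves:
(1,5): →(1,1)(W), (0,4)(W) — all W, so L
(1,6): →(1,2)(W), (0,5)(W) — all W, so L
(2,4): →(0,4)(W), (2,0)(W), (1,3)(W) — all W, so L
(2,5): →(0,5)(W), (2,1)(W), (1,4)(W) — all W, so L
(3,4): →(1,4)(W), (0,4)(W), (3,0)(W), (2,3)(W) — all W, so L
(4,1): →(2,1)(W), (1,1)(W), (3,0)(W) — all W, so L
(4,2): →(2,2)(W), (1,2)(W), (3,1)(W) — all W, so L
(4,3): →(2,3)(W), (1,3)(W), (3,2)(W) — all W, so L
(5,6): →(3,6)(W), (2,6)(W), (0,6)(W), (5,2)(W), (4,5)(W) — all W, so L
Every other cell has at least one move into one of the L cells above, so it is W.
The starting position (5,6) is L: whatever the player to move does, the opponent receives a W position.

The second player wins.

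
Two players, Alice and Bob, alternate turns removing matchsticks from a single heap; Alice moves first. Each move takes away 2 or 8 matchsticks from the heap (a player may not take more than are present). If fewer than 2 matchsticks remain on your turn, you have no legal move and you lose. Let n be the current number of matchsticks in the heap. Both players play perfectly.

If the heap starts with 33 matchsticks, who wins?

Positions with no move are L. A position that does have a move is losing for the player to move precisely when every available move leads to a winning position for the opponent. Fill in the labels:
n=0: no move → L
n=1: no move → L
n=2: reaches L-position 0 → W
n=3: reaches L-position 1 → W
n=4: only reaches 2(W), which is W → L
n=5: only reaches 3(W), which is W → L
n=6: reaches L-position 4 → W
n=7: reaches L-position 5 → W
n=8: reaches L-position 0 → W
n=9: reaches L-position 1 → W
n=10: only reaches 8(W), 2(W), all W → L
n=11: only reaches 9(W), 3(W), all W → L
n=12: reaches L-position 10 → W
n=13: reaches L-position 11 → W
n=14: only reaches 12(W), 6(W), all W → L
n=15: only reaches 13(W), 7(W), all W → L
n=16: reaches L-position 14 → W
n=17: reaches L-position 15 → W
n=18: reaches L-position 10 → W
n=19: reaches L-position 11 → W
n=20: only reaches 18(W), 12(W), all W → L
n=21: only reaches 19(W), 13(W), all W → L
n=22: reaches L-position 20 → W
n=23: reaches L-position 21 → W
n=24: only reaches 22(W), 16(W), all W → L
n=25: only reaches 23(W), 17(W), all W → L
n=26: reaches L-position 24 → W
n=27: reaches L-position 25 → W
n=28: reaches L-position 20 → W
n=29: reaches L-position 21 → W
n=30: only reaches 28(W), 22(W), all W → L
n=31: only reaches 29(W), 23(W), all W → L
n=32: reaches L-position 30 → W
n=33: reaches L-position 31 → W
The starting position 33 is W: Alice should remove 2, leaving 31, handing over an L position.

Alice wins.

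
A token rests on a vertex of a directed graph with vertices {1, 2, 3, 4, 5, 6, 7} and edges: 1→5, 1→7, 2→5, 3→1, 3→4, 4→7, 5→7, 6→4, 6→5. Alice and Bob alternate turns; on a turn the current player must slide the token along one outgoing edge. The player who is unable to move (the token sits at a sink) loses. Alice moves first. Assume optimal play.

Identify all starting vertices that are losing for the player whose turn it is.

Use the standard recursion: the mover loses at a terminal position; elsewhere, the mover wins exactly when some move hands the opponent an L position.
Every edge goes from a vertex to one that appears earlier in the order 7, 5, 1, 4, 3, 2, 6, so processing vertices in that order labels each vertex after all of its successors.
7: no outgoing edge → L
5: reaches L-position 7 → W
1: reaches L-position 7 → W
4: reaches L-position 7 → W
3: only reaches 4(W), 1(W), all W → L
2: only reaches 5(W), which is W → L
6: only reaches 4(W), 5(W), all W → L
Reading off the rows marked L gives the requested list; there are 4 such vertices.

2, 3, 6, 7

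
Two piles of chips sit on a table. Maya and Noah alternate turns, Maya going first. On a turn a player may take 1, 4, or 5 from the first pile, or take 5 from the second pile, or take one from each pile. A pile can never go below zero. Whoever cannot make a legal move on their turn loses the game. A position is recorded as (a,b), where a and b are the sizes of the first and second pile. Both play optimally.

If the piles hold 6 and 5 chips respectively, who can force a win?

Noah wins.

Build the W/L table. Terminal = L. A non-terminal position is W if it has a move to some L; otherwise it is L.
No move ever increases a pile, so every position that can arise here has a ≤ 6 and b ≤ 5; it is enough to label the cells with 0 ≤ a ≤ 6 and 0 ≤ b ≤ 5.
Every move lowers a or b (never raises either), so fill the grid row by row in increasing a, and left to right within a row: each cell's successors are then already labelled.
      b=0  b=1  b=2  b=3  b=4  b=5
a=0:    L    L    L    L    L    W
a=1:    W    W    W    W    W    W
a=2:    L    L    L    L    L    W
a=3:    W    W    W    W    W    W
a=4:    W    W    W    W    W    L
a=5:    W    W    W    W    W    W
a=6:    W    W    W    W    W    L
Cells with no legal move (terminal, hence L): (0,0), (0,1), (0,2), (0,3), (0,4).
The remaining L cells, each justified by listing all of its moves:
(2,0): the only move is to (1,0)(W), a W ⇒ L
(2,1): moves to (1,1)(W), (1,0)(W); every one is W ⇒ L
(2,2): moves to (1,2)(W), (1,1)(W); every one is W ⇒ L
(2,3): moves to (1,3)(W), (1,2)(W); every one is W ⇒ L
(2,4): moves to (1,4)(W), (1,3)(W); every one is W ⇒ L
(4,5): moves to (3,5)(W), (0,5)(W), (4,0)(W), (3,4)(W); every one is W ⇒ L
(6,5): moves to (5,5)(W), (2,5)(W), (1,5)(W), (6,0)(W), (5,4)(W); every one is W ⇒ L
Every other cell has at least one move into one of the L cells above, so it is W.
The starting position (6,5) is L: whatever Maya does, the opponent receives a W position.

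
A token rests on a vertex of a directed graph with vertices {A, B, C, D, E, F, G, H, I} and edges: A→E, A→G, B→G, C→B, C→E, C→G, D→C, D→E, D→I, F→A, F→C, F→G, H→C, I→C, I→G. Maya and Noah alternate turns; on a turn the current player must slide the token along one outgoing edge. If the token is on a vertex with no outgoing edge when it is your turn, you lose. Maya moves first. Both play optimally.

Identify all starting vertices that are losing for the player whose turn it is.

E, G, H

Build the W/L table. Terminal = L. A non-terminal position is W if it has a move to some L; otherwise it is L.
Every edge goes from a vertex to one that appears earlier in the order G, E, B, C, H, I, A, D, F, so processing vertices in that order labels each vertex after all of its successors.
G: no outgoing edge → L
E: no outgoing edge → L
B: can move to G, which is L ⇒ W
C: can move to E, which is L ⇒ W
H: the only move is to C(W), a W ⇒ L
I: can move to G, which is L ⇒ W
A: can move to E, which is L ⇒ W
D: can move to E, which is L ⇒ W
F: can move to G, which is L ⇒ W
Reading off the rows marked L gives the requested list; there are 3 such vertices.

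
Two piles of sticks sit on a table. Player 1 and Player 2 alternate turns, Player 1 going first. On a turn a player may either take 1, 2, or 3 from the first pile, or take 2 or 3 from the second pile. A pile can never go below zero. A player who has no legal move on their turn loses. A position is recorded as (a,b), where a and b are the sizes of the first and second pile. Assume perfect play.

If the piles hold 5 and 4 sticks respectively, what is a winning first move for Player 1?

Move to (2,4).

Compute win/loss labels from the base case upward. A position with no move is L. Any other position is W if it can reach an L in one move, else L.
No move ever increases a pile, so every position that can arise here has a ≤ 5 and b ≤ 4; it is enough to label the cells with 0 ≤ a ≤ 5 and 0 ≤ b ≤ 4.
Every move lowers a or b (never raises either), so fill the grid row by row in increasing a, and left to right within a row: each cell's successors are then already labelled.
      b=0  b=1  b=2  b=3  b=4
a=0:    L    L    W    W    W
a=1:    W    W    L    L    W
a=2:    W    W    W    W    L
a=3:    W    W    W    W    W
a=4:    L    L    W    W    W
a=5:    W    W    L    L    W
Cells with no legal move (terminal, hence L): (0,0), (0,1).
The remaining L cells, each justified by listing all of its moves:
(1,2): L (options (0,2)(W), (1,0)(W) are all W)
(1,3): L (options (0,3)(W), (1,1)(W), (1,0)(W) are all W)
(2,4): L (options (1,4)(W), (0,4)(W), (2,2)(W), (2,1)(W) are all W)
(4,0): L (options (3,0)(W), (2,0)(W), (1,0)(W) are all W)
(4,1): L (options (3,1)(W), (2,1)(W), (1,1)(W) are all W)
(5,2): L (options (4,2)(W), (3,2)(W), (2,2)(W), (5,0)(W) are all W)
(5,3): L (options (4,3)(W), (3,3)(W), (2,3)(W), (5,1)(W), (5,0)(W) are all W)
Every other cell has at least one move into one of the L cells above, so it is W.
From (5,4), the L positions reachable in one move are: (2,4), (5,2). Any move reaching one of these is winning.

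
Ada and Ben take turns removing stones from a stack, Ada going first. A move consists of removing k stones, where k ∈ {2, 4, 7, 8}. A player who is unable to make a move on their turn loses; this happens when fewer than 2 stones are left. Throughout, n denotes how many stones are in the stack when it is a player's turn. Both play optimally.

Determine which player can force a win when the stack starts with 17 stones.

Ben wins.

Use the standard recursion: the mover loses at a terminal position; elsewhere, the mover wins exactly when some move hands the opponent an L position.
n=0: no move → L
n=1: no move → L
n=2: W (go to 0, an L position)
n=3: W (go to 1, an L position)
n=4: W (go to 0, an L position)
n=5: W (go to 1, an L position)
n=6: L (options 4(W), 2(W) are all W)
n=7: W (go to 0, an L position)
n=8: W (go to 6, an L position)
n=9: W (go to 1, an L position)
n=10: W (go to 6, an L position)
n=11: L (options 9(W), 7(W), 4(W), 3(W) are all W)
n=12: L (options 10(W), 8(W), 5(W), 4(W) are all W)
n=13: W (go to 11, an L position)
n=14: W (go to 12, an L position)
n=15: W (go to 11, an L position)
n=16: W (go to 12, an L position)
n=17: L (options 15(W), 13(W), 10(W), 9(W) are all W)
The starting position 17 is L: whatever Ada does, the opponent receives a W position.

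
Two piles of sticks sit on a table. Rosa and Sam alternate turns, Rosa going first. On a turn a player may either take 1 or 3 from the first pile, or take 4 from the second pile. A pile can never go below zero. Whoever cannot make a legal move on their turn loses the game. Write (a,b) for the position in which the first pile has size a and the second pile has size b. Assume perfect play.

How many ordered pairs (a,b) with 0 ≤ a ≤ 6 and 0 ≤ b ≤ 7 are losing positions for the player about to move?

28

Build the W/L table. Terminal = L. A non-terminal position is W if it has a move to some L; otherwise it is L.
Every move lowers a or b (never raises either), so fill the grid row by row in increasing a, and left to right within a row: each cell's successors are then already labelled.
      b=0  b=1  b=2  b=3  b=4  b=5  b=6  b=7
a=0:    L    L    L    L    W    W    W    W
a=1:    W    W    W    W    L    L    L    L
a=2:    L    L    L    L    W    W    W    W
a=3:    W    W    W    W    L    L    L    L
a=4:    L    L    L    L    W    W    W    W
a=5:    W    W    W    W    L    L    L    L
a=6:    L    L    L    L    W    W    W    W
Cells with no legal move (terminal, hence L): (0,0), (0,1), (0,2), (0,3).
The remaining L cells, each justified by listing all of its moves:
(1,4): →(0,4)(W), (1,0)(W) — all W, so L
(1,5): →(0,5)(W), (1,1)(W) — all W, so L
(1,6): →(0,6)(W), (1,2)(W) — all W, so L
(1,7): →(0,7)(W), (1,3)(W) — all W, so L
(2,0): →(1,0)(W) only, which is W, so L
(2,1): →(1,1)(W) only, which is W, so L
(2,2): →(1,2)(W) only, which is W, so L
(2,3): →(1,3)(W) only, which is W, so L
(3,4): →(2,4)(W), (0,4)(W), (3,0)(W) — all W, so L
(3,5): →(2,5)(W), (0,5)(W), (3,1)(W) — all W, so L
(3,6): →(2,6)(W), (0,6)(W), (3,2)(W) — all W, so L
(3,7): →(2,7)(W), (0,7)(W), (3,3)(W) — all W, so L
(4,0): →(3,0)(W), (1,0)(W) — all W, so L
(4,1): →(3,1)(W), (1,1)(W) — all W, so L
(4,2): →(3,2)(W), (1,2)(W) — all W, so L
(4,3): →(3,3)(W), (1,3)(W) — all W, so L
(5,4): →(4,4)(W), (2,4)(W), (5,0)(W) — all W, so L
(5,5): →(4,5)(W), (2,5)(W), (5,1)(W) — all W, so L
(5,6): →(4,6)(W), (2,6)(W), (5,2)(W) — all W, so L
(5,7): →(4,7)(W), (2,7)(W), (5,3)(W) — all W, so L
(6,0): →(5,0)(W), (3,0)(W) — all W, so L
(6,1): →(5,1)(W), (3,1)(W) — all W, so L
(6,2): →(5,2)(W), (3,2)(W) — all W, so L
(6,3): →(5,3)(W), (3,3)(W) — all W, so L
Every other cell has at least one move into one of the L cells above, so it is W.
L cells per row: a=0: 4, a=1: 4, a=2: 4, a=3: 4, a=4: 4, a=5: 4, a=6: 4; total 28.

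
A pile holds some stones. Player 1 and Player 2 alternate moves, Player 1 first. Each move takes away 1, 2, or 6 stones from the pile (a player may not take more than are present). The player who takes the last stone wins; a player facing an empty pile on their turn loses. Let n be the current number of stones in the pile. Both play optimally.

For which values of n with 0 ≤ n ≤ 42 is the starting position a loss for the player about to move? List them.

Classify positions by backward induction: terminal positions (no move available) are L. From any other position, the mover wins iff some move reaches an L.
n=0: no move → L
n=1: reaches L-position 0 → W
n=2: reaches L-position 0 → W
n=3: only reaches 2(W), 1(W), all W → L
n=4: reaches L-position 3 → W
n=5: reaches L-position 3 → W
n=6: reaches L-position 0 → W
n=7: only reaches 6(W), 5(W), 1(W), all W → L
n=8: reaches L-position 7 → W
n=9: reaches L-position 7 → W
n=10: only reaches 9(W), 8(W), 4(W), all W → L
n=11: reaches L-position 10 → W
n=12: reaches L-position 10 → W
n=13: reaches L-position 7 → W
n=14: only reaches 13(W), 12(W), 8(W), all W → L
n=15: reaches L-position 14 → W
n=16: reaches L-position 14 → W
n=17: only reaches 16(W), 15(W), 11(W), all W → L
n=18: reaches L-position 17 → W
n=19: reaches L-position 17 → W
n=20: reaches L-position 14 → W
n=21: only reaches 20(W), 19(W), 15(W), all W → L
n=22: reaches L-position 21 → W
n=23: reaches L-position 21 → W
n=24: only reaches 23(W), 22(W), 18(W), all W → L
n=25: reaches L-position 24 → W
n=26: reaches L-position 24 → W
n=27: reaches L-position 21 → W
n=28: only reaches 27(W), 26(W), 22(W), all W → L
n=29: reaches L-position 28 → W
n=30: reaches L-position 28 → W
n=31: only reaches 30(W), 29(W), 25(W), all W → L
n=32: reaches L-position 31 → W
n=33: reaches L-position 31 → W
n=34: reaches L-position 28 → W
n=35: only reaches 34(W), 33(W), 29(W), all W → L
n=36: reaches L-position 35 → W
n=37: reaches L-position 35 → W
n=38: only reaches 37(W), 36(W), 32(W), all W → L
n=39: reaches L-position 38 → W
n=40: reaches L-position 38 → W
n=41: reaches L-position 35 → W
n=42: only reaches 41(W), 40(W), 36(W), all W → L
Reading off the rows marked L gives the requested list; there are 13 such values of n.

0, 3, 7, 10, 14, 17, 21, 24, 28, 31, 35, 38, 42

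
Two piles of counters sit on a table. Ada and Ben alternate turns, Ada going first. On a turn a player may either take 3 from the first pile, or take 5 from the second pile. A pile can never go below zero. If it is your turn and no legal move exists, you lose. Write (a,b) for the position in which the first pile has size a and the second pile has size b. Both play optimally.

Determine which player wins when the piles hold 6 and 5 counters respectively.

Ada wins.

Classify positions by backward induction: terminal positions (no move available) are L. From any other position, the mover wins iff some move reaches an L.
No move ever increases a pile, so every position that can arise here has a ≤ 6 and b ≤ 5; it is enough to label the cells with 0 ≤ a ≤ 6 and 0 ≤ b ≤ 5.
Every move lowers a or b (never raises either), so fill the grid row by row in increasing a, and left to right within a row: each cell's successors are then already labelled.
      b=0  b=1  b=2  b=3  b=4  b=5
a=0:    L    L    L    L    L    W
a=1:    L    L    L    L    L    W
a=2:    L    L    L    L    L    W
a=3:    W    W    W    W    W    L
a=4:    W    W    W    W    W    L
a=5:    W    W    W    W    W    L
a=6:    L    L    L    L    L    W
Cells with no legal move (terminal, hence L): (0,0), (0,1), (0,2), (0,3), (0,4), (1,0), (1,1), (1,2), (1,3), (1,4), (2,0), (2,1), (2,2), (2,3), (2,4).
The remaining L cells, each justified by listing all of its moves:
(3,5): moves to (0,5)(W), (3,0)(W); every one is W ⇒ L
(4,5): moves to (1,5)(W), (4,0)(W); every one is W ⇒ L
(5,5): moves to (2,5)(W), (5,0)(W); every one is W ⇒ L
(6,0): the only move is to (3,0)(W), a W ⇒ L
(6,1): the only move is to (3,1)(W), a W ⇒ L
(6,2): the only move is to (3,2)(W), a W ⇒ L
(6,3): the only move is to (3,3)(W), a W ⇒ L
(6,4): the only move is to (3,4)(W), a W ⇒ L
Every other cell has at least one move into one of the L cells above, so it is W.
The starting position (6,5) is W: Ada should move to (3,5), handing over an L position.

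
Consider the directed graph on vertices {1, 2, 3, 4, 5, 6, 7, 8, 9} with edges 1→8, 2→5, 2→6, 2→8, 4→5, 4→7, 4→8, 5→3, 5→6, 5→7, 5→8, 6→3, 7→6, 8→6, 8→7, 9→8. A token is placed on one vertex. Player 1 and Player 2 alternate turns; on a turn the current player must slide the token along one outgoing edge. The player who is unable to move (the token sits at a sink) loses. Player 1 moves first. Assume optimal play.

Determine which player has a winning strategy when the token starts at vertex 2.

Player 2 wins.

Work bottom-up. With no move the player to move loses. Otherwise the position is W if at least one move leads to an L position for the opponent, and L if every move leads to a W.
Every edge goes from a vertex to one that appears earlier in the order 3, 6, 7, 8, 5, 1, 9, 2, 4, so processing vertices in that order labels each vertex after all of its successors.
3: no outgoing edge → L
6: W (go to 3, an L position)
7: L (sole option 6(W) is W)
8: W (go to 7, an L position)
5: W (go to 7, an L position)
1: L (sole option 8(W) is W)
9: L (sole option 8(W) is W)
2: L (options 5(W), 8(W), 6(W) are all W)
4: W (go to 7, an L position)
Every move from 2 reaches a W position, so the mover loses.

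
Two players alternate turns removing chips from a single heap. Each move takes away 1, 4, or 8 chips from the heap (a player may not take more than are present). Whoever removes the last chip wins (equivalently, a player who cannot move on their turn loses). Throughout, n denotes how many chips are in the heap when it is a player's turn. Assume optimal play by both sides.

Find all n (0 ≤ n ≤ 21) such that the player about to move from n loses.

0, 2, 5, 7, 12, 14, 17, 19

Classify positions by backward induction: terminal positions (no move available) are L. From any other position, the mover wins iff some move reaches an L.
n=0: no move → L
n=1: reaches L-position 0 → W
n=2: only reaches 1(W), which is W → L
n=3: reaches L-position 2 → W
n=4: reaches L-position 0 → W
n=5: only reaches 4(W), 1(W), all W → L
n=6: reaches L-position 5 → W
n=7: only reaches 6(W), 3(W), all W → L
n=8: reaches L-position 7 → W
n=9: reaches L-position 5 → W
n=10: reaches L-position 2 → W
n=11: reaches L-position 7 → W
n=12: only reaches 11(W), 8(W), 4(W), all W → L
n=13: reaches L-position 12 → W
n=14: only reaches 13(W), 10(W), 6(W), all W → L
n=15: reaches L-position 14 → W
n=16: reaches L-position 12 → W
n=17: only reaches 16(W), 13(W), 9(W), all W → L
n=18: reaches L-position 17 → W
n=19: only reaches 18(W), 15(W), 11(W), all W → L
n=20: reaches L-position 19 → W
n=21: reaches L-position 17 → W
The losing starting values of n are exactly the entries labelled L in this table (8 of them).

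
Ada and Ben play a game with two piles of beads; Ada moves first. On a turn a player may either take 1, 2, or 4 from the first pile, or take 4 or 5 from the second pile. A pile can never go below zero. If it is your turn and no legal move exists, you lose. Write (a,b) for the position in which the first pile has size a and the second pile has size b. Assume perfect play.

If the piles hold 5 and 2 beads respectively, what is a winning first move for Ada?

Move to (3,2).

Positions with no move are L. A position that does have a move is losing for the player to move precisely when every available move leads to a winning position for the opponent. Fill in the labels:
No move ever increases a pile, so every position that can arise here has a ≤ 5 and b ≤ 2; it is enough to label the cells with 0 ≤ a ≤ 5 and 0 ≤ b ≤ 2.
Every move lowers a or b (never raises either), so fill the grid row by row in increasing a, and left to right within a row: each cell's successors are then already labelled.
      b=0  b=1  b=2
a=0:    L    L    L
a=1:    W    W    W
a=2:    W    W    W
a=3:    L    L    L
a=4:    W    W    W
a=5:    W    W    W
Cells with no legal move (terminal, hence L): (0,0), (0,1), (0,2).
The remaining L cells, each justified by listing all of its moves:
(3,0): only reaches (2,0)(W), (1,0)(W), all W → L
(3,1): only reaches (2,1)(W), (1,1)(W), all W → L
(3,2): only reaches (2,2)(W), (1,2)(W), all W → L
Every other cell has at least one move into one of the L cells above, so it is W.
From (5,2), the L positions reachable in one move are: (3,2).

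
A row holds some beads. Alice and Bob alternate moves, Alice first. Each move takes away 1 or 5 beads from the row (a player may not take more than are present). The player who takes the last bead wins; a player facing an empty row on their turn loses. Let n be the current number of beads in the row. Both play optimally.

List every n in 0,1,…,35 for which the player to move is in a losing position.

0, 2, 4, 6, 8, 10, 12, 14, 16, 18, 20, 22, 24, 26, 28, 30, 32, 34

Label each position W (a win for the player to move) or L (a loss). A position with no legal move is L; any other position is W exactly when some move reaches an L, and L when every move reaches a W.
n=0: no move → L
n=1: reaches L-position 0 → W
n=2: only reaches 1(W), which is W → L
n=3: reaches L-position 2 → W
n=4: only reaches 3(W), which is W → L
n=5: reaches L-position 4 → W
n=6: only reaches 5(W), 1(W), all W → L
n=7: reaches L-position 6 → W
n=8: only reaches 7(W), 3(W), all W → L
n=9: reaches L-position 8 → W
n=10: only reaches 9(W), 5(W), all W → L
n=11: reaches L-position 10 → W
n=12: only reaches 11(W), 7(W), all W → L
n=13: reaches L-position 12 → W
n=14: only reaches 13(W), 9(W), all W → L
n=15: reaches L-position 14 → W
n=16: only reaches 15(W), 11(W), all W → L
n=17: reaches L-position 16 → W
n=18: only reaches 17(W), 13(W), all W → L
n=19: reaches L-position 18 → W
n=20: only reaches 19(W), 15(W), all W → L
n=21: reaches L-position 20 → W
n=22: only reaches 21(W), 17(W), all W → L
n=23: reaches L-position 22 → W
n=24: only reaches 23(W), 19(W), all W → L
n=25: reaches L-position 24 → W
n=26: only reaches 25(W), 21(W), all W → L
n=27: reaches L-position 26 → W
n=28: only reaches 27(W), 23(W), all W → L
n=29: reaches L-position 28 → W
n=30: only reaches 29(W), 25(W), all W → L
n=31: reaches L-position 30 → W
n=32: only reaches 31(W), 27(W), all W → L
n=33: reaches L-position 32 → W
n=34: only reaches 33(W), 29(W), all W → L
n=35: reaches L-position 34 → W
Reading off the rows marked L gives the requested list; there are 18 such values of n.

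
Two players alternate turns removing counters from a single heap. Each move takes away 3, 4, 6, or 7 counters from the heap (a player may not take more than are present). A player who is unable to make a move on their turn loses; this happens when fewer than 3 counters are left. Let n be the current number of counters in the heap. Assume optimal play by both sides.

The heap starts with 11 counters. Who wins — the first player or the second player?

Build the W/L table. Terminal = L. A non-terminal position is W if it has a move to some L; otherwise it is L.
n=0: no move → L
n=1: no move → L
n=2: no move → L
n=3: →0(L), so W
n=4: →1(L), so W
n=5: →2(L), so W
n=6: →2(L), so W
n=7: →1(L), so W
n=8: →2(L), so W
n=9: →2(L), so W
n=10: →7(W), 6(W), 4(W), 3(W) — all W, so L
n=11: →8(W), 7(W), 5(W), 4(W) — all W, so L
The starting position 11 is L: whatever the player to move does, the opponent receives a W position.

The second player wins.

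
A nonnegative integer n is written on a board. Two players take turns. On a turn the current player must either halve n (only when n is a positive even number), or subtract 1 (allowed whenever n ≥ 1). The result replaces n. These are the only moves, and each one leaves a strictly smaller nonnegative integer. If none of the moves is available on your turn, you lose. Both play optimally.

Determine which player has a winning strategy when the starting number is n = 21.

The second player wins.

Work bottom-up. With no move the player to move loses. Otherwise the position is W if at least one move leads to an L position for the opponent, and L if every move leads to a W.
n=0: no move → L
n=1: W (go to 0, an L position)
n=2: L (sole option 1(W) is W)
n=3: W (go to 2, an L position)
n=4: W (go to 2, an L position)
n=5: L (sole option 4(W) is W)
n=6: W (go to 5, an L position)
n=7: L (sole option 6(W) is W)
n=8: W (go to 7, an L position)
n=9: L (sole option 8(W) is W)
n=10: W (go to 5, an L position)
n=11: L (sole option 10(W) is W)
n=12: W (go to 11, an L position)
n=13: L (sole option 12(W) is W)
n=14: W (go to 7, an L position)
n=15: L (sole option 14(W) is W)
n=16: W (go to 15, an L position)
n=17: L (sole option 16(W) is W)
n=18: W (go to 9, an L position)
n=19: L (sole option 18(W) is W)
n=20: W (go to 19, an L position)
n=21: L (sole option 20(W) is W)
Every move from 21 reaches a W position, so the mover loses.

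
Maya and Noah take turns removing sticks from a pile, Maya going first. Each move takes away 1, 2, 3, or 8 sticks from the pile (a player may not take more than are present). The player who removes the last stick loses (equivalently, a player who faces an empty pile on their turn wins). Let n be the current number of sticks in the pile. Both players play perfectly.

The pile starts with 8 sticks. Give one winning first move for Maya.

Positions with no move are W. A position that does have a move is losing for the player to move precisely when every available move leads to a winning position for the opponent. Fill in the labels:
n=0: no move; the opponent has just taken the last stick and therefore loses → W
n=1: only reaches 0(W), which is W → L
n=2: reaches L-position 1 → W
n=3: reaches L-position 1 → W
n=4: reaches L-position 1 → W
n=5: only reaches 4(W), 3(W), 2(W), all W → L
n=6: reaches L-position 5 → W
n=7: reaches L-position 5 → W
n=8: reaches L-position 5 → W
From 8, the L positions reachable in one move are: 5.

Remove 3, leaving 5.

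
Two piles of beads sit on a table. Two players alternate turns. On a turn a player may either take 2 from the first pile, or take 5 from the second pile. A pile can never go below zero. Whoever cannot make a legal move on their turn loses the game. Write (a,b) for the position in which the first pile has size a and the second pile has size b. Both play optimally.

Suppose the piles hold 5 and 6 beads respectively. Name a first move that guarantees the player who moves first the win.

Work bottom-up. With no move the player to move loses. Otherwise the position is W if at least one move leads to an L position for the opponent, and L if every move leads to a W.
No move ever increases a pile, so every position that can arise here has a ≤ 5 and b ≤ 6; it is enough to label the cells with 0 ≤ a ≤ 5 and 0 ≤ b ≤ 6.
Every move lowers a or b (never raises either), so fill the grid row by row in increasing a, and left to right within a row: each cell's successors are then already labelled.
      b=0  b=1  b=2  b=3  b=4  b=5  b=6
a=0:    L    L    L    L    L    W    W
a=1:    L    L    L    L    L    W    W
a=2:    W    W    W    W    W    L    L
a=3:    W    W    W    W    W    L    L
a=4:    L    L    L    L    L    W    W
a=5:    L    L    L    L    L    W    W
Cells with no legal move (terminal, hence L): (0,0), (0,1), (0,2), (0,3), (0,4), (1,0), (1,1), (1,2), (1,3), (1,4).
The remaining L cells, each justified by listing all of its moves:
(2,5): L (options (0,5)(W), (2,0)(W) are all W)
(2,6): L (options (0,6)(W), (2,1)(W) are all W)
(3,5): L (options (1,5)(W), (3,0)(W) are all W)
(3,6): L (options (1,6)(W), (3,1)(W) are all W)
(4,0): L (sole option (2,0)(W) is W)
(4,1): L (sole option (2,1)(W) is W)
(4,2): L (sole option (2,2)(W) is W)
(4,3): L (sole option (2,3)(W) is W)
(4,4): L (sole option (2,4)(W) is W)
(5,0): L (sole option (3,0)(W) is W)
(5,1): L (sole option (3,1)(W) is W)
(5,2): L (sole option (3,2)(W) is W)
(5,3): L (sole option (3,3)(W) is W)
(5,4): L (sole option (3,4)(W) is W)
Every other cell has at least one move into one of the L cells above, so it is W.
From (5,6), the L positions reachable in one move are: (3,6), (5,1). Any move reaching one of these is winning.

Move to (3,6).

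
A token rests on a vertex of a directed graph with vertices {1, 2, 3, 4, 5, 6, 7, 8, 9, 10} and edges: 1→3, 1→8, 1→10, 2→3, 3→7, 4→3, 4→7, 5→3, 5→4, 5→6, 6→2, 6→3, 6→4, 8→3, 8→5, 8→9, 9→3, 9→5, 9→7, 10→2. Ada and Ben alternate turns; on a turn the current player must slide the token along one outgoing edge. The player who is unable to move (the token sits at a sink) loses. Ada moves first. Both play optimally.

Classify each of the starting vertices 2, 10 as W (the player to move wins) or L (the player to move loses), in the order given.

2: L, 10: W

Label each position W (a win for the player to move) or L (a loss). A position with no legal move is L; any other position is W exactly when some move reaches an L, and L when every move reaches a W.
Every edge goes from a vertex to one that appears earlier in the order 7, 3, 2, 4, 6, 5, 9, 8, 10, 1, so processing vertices in that order labels each vertex after all of its successors.
7: no outgoing edge → L
3: →7(L), so W
2: →3(W) only, which is W, so L
4: →7(L), so W
6: →2(L), so W
5: →6(W), 4(W), 3(W) — all W, so L
9: →5(L), so W
8: →5(L), so W
10: →2(L), so W
1: →10(W), 8(W), 3(W) — all W, so L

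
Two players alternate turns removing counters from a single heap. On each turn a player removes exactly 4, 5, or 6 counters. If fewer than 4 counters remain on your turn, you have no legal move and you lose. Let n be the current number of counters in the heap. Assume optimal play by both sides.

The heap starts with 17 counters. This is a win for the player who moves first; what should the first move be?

Work bottom-up. With no move the player to move loses. Otherwise the position is W if at least one move leads to an L position for the opponent, and L if every move leads to a W.
n=0: no move → L
n=1: no move → L
n=2: no move → L
n=3: no move → L
n=4: →0(L), so W
n=5: →1(L), so W
n=6: →2(L), so W
n=7: →3(L), so W
n=8: →3(L), so W
n=9: →3(L), so W
n=10: →6(W), 5(W), 4(W) — all W, so L
n=11: →7(W), 6(W), 5(W) — all W, so L
n=12: →8(W), 7(W), 6(W) — all W, so L
n=13: →9(W), 8(W), 7(W) — all W, so L
n=14: →10(L), so W
n=15: →11(L), so W
n=16: →12(L), so W
n=17: →13(L), so W
From 17, the L positions reachable in one move are: 13, 12, 11. Any move reaching one of these is winning.

Remove 4, leaving 13.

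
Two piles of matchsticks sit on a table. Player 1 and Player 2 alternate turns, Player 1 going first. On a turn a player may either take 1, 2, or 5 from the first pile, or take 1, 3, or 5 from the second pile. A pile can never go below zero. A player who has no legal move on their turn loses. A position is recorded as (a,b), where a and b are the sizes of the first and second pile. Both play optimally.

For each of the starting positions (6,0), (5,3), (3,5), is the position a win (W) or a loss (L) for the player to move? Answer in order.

Build the W/L table. Terminal = L. A non-terminal position is W if it has a move to some L; otherwise it is L.
No move ever increases a pile, so every position that can arise here has a ≤ 6 and b ≤ 5; it is enough to label the cells with 0 ≤ a ≤ 6 and 0 ≤ b ≤ 5.
Every move lowers a or b (never raises either), so fill the grid row by row in increasing a, and left to right within a row: each cell's successors are then already labelled.
      b=0  b=1  b=2  b=3  b=4  b=5
a=0:    L    W    L    W    L    W
a=1:    W    L    W    L    W    L
a=2:    W    W    W    W    W    W
a=3:    L    W    L    W    L    W
a=4:    W    L    W    L    W    L
a=5:    W    W    W    W    W    W
a=6:    L    W    L    W    L    W
Cells with no legal move (terminal, hence L): (0,0).
The remaining L cells, each justified by listing all of its moves:
(0,2): →(0,1)(W) only, which is W, so L
(0,4): →(0,3)(W), (0,1)(W) — all W, so L
(1,1): →(0,1)(W), (1,0)(W) — all W, so L
(1,3): →(0,3)(W), (1,2)(W), (1,0)(W) — all W, so L
(1,5): →(0,5)(W), (1,4)(W), (1,2)(W), (1,0)(W) — all W, so L
(3,0): →(2,0)(W), (1,0)(W) — all W, so L
(3,2): →(2,2)(W), (1,2)(W), (3,1)(W) — all W, so L
(3,4): →(2,4)(W), (1,4)(W), (3,3)(W), (3,1)(W) — all W, so L
(4,1): →(3,1)(W), (2,1)(W), (4,0)(W) — all W, so L
(4,3): →(3,3)(W), (2,3)(W), (4,2)(W), (4,0)(W) — all W, so L
(4,5): →(3,5)(W), (2,5)(W), (4,4)(W), (4,2)(W), (4,0)(W) — all W, so L
(6,0): →(5,0)(W), (4,0)(W), (1,0)(W) — all W, so L
(6,2): →(5,2)(W), (4,2)(W), (1,2)(W), (6,1)(W) — all W, so L
(6,4): →(5,4)(W), (4,4)(W), (1,4)(W), (6,3)(W), (6,1)(W) — all W, so L
Every other cell has at least one move into one of the L cells above, so it is W.
(6,0): one of the L cells justified above, so L
(5,3): the move to (4,3) reaches an L cell, so W
(3,5): the move to (1,5) reaches an L cell, so W

(6,0): L, (5,3): W, (3,5): W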